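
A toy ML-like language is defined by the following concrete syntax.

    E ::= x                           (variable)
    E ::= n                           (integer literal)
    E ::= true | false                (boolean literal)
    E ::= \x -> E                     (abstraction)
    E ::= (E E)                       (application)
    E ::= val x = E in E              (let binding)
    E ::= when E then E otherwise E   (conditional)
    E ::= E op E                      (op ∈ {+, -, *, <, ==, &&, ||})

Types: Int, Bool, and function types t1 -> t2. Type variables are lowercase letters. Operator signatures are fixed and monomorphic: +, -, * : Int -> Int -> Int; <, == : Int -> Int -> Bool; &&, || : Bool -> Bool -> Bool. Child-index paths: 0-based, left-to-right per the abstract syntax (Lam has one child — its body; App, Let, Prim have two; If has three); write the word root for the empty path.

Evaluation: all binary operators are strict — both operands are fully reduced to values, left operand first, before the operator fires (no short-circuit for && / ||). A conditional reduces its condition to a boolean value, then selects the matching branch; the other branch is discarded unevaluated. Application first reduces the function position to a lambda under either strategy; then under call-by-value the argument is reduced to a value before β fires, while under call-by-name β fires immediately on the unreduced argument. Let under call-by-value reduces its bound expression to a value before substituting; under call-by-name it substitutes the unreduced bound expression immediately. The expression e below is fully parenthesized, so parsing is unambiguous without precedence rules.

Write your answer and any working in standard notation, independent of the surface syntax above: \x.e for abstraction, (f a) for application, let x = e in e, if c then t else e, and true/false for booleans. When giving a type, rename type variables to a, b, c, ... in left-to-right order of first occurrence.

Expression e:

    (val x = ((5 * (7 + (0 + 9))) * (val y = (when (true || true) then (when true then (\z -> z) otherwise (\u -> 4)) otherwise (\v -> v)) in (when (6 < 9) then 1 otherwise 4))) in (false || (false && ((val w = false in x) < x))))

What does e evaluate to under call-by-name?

Derivation:
step 0: (let x = ((5 * (7 + (0 + 9))) * (let y = (if (true || true) then (if true then (\z.z) else (\u.4)) else (\v.v)) in (if (6 < 9) then 1 else 4))) in (false || (false && ((let w = false in x) < x))))
step 1: [let@root] (false || (false && ((let w = false in ((5 * (7 + (0 + 9))) * (let y = (if (true || true) then (if true then (\z.z) else (\u.4)) else (\v.v)) in (if (6 < 9) then 1 else 4)))) < ((5 * (7 + (0 + 9))) * (let y = (if (true || true) then (if true then (\z.z) else (\u.4)) else (\v.v)) in (if (6 < 9) then 1 else 4))))))
step 2: [let@1.1.0] (false || (false && (((5 * (7 + (0 + 9))) * (let y = (if (true || true) then (if true then (\z.z) else (\u.4)) else (\v.v)) in (if (6 < 9) then 1 else 4))) < ((5 * (7 + (0 + 9))) * (let y = (if (true || true) then (if true then (\z.z) else (\u.4)) else (\v.v)) in (if (6 < 9) then 1 else 4))))))
step 3: [delta@1.1.0.0.1.1] (false || (false && (((5 * (7 + 9)) * (let y = (if (true || true) then (if true then (\z.z) else (\u.4)) else (\v.v)) in (if (6 < 9) then 1 else 4))) < ((5 * (7 + (0 + 9))) * (let y = (if (true || true) then (if true then (\z.z) else (\u.4)) else (\v.v)) in (if (6 < 9) then 1 else 4))))))
step 4: [delta@1.1.0.0.1] (false || (false && (((5 * 16) * (let y = (if (true || true) then (if true then (\z.z) else (\u.4)) else (\v.v)) in (if (6 < 9) then 1 else 4))) < ((5 * (7 + (0 + 9))) * (let y = (if (true || true) then (if true then (\z.z) else (\u.4)) else (\v.v)) in (if (6 < 9) then 1 else 4))))))
step 5: [delta@1.1.0.0] (false || (false && ((80 * (let y = (if (true || true) then (if true then (\z.z) else (\u.4)) else (\v.v)) in (if (6 < 9) then 1 else 4))) < ((5 * (7 + (0 + 9))) * (let y = (if (true || true) then (if true then (\z.z) else (\u.4)) else (\v.v)) in (if (6 < 9) then 1 else 4))))))
step 6: [let@1.1.0.1] (false || (false && ((80 * (if (6 < 9) then 1 else 4)) < ((5 * (7 + (0 + 9))) * (let y = (if (true || true) then (if true then (\z.z) else (\u.4)) else (\v.v)) in (if (6 < 9) then 1 else 4))))))
step 7: [delta@1.1.0.1.0] (false || (false && ((80 * (if true then 1 else 4)) < ((5 * (7 + (0 + 9))) * (let y = (if (true || true) then (if true then (\z.z) else (\u.4)) else (\v.v)) in (if (6 < 9) then 1 else 4))))))
step 8: [if@1.1.0.1] (false || (false && ((80 * 1) < ((5 * (7 + (0 + 9))) * (let y = (if (true || true) then (if true then (\z.z) else (\u.4)) else (\v.v)) in (if (6 < 9) then 1 else 4))))))
step 9: [delta@1.1.0] (false || (false && (80 < ((5 * (7 + (0 + 9))) * (let y = (if (true || true) then (if true then (\z.z) else (\u.4)) else (\v.v)) in (if (6 < 9) then 1 else 4))))))
step 10: [delta@1.1.1.0.1.1] (false || (false && (80 < ((5 * (7 + 9)) * (let y = (if (true || true) then (if true then (\z.z) else (\u.4)) else (\v.v)) in (if (6 < 9) then 1 else 4))))))
step 11: [delta@1.1.1.0.1] (false || (false && (80 < ((5 * 16) * (let y = (if (true || true) then (if true then (\z.z) else (\u.4)) else (\v.v)) in (if (6 < 9) then 1 else 4))))))
step 12: [delta@1.1.1.0] (false || (false && (80 < (80 * (let y = (if (true || true) then (if true then (\z.z) else (\u.4)) else (\v.v)) in (if (6 < 9) then 1 else 4))))))
step 13: [let@1.1.1.1] (false || (false && (80 < (80 * (if (6 < 9) then 1 else 4)))))
step 14: [delta@1.1.1.1.0] (false || (false && (80 < (80 * (if true then 1 else 4)))))
step 15: [if@1.1.1.1] (false || (false && (80 < (80 * 1))))
step 16: [delta@1.1.1] (false || (false && (80 < 80)))
step 17: [delta@1.1] (false || (false && false))
step 18: [delta@1] (false || false)
step 19: [delta@root] false

Answer: false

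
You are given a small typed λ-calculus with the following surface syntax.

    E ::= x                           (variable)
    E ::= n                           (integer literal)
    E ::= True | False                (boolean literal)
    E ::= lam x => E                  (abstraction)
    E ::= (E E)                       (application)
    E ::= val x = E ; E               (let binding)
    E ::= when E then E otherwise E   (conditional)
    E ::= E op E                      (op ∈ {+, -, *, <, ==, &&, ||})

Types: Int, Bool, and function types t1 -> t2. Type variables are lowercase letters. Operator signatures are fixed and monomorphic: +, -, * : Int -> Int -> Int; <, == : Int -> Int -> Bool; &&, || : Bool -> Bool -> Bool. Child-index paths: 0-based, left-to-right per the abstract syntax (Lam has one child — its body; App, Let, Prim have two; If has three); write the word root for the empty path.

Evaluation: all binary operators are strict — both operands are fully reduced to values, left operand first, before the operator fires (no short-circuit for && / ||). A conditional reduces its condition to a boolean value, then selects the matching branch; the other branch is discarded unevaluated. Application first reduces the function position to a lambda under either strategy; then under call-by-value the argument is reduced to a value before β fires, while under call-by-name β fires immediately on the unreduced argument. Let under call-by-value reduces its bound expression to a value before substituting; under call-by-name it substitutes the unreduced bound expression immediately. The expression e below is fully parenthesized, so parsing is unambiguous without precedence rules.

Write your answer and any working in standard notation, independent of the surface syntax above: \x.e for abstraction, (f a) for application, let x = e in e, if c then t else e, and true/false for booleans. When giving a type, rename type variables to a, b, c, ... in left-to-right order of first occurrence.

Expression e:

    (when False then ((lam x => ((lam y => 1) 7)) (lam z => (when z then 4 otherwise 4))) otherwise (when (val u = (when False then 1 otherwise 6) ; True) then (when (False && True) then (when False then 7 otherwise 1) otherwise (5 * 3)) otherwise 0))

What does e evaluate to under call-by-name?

Working:
step 0: (if false then ((\x.((\y.1) 7)) (\z.(if z then 4 else 4))) else (if (let u = (if false then 1 else 6) in true) then (if (false && true) then (if false then 7 else 1) else (5 * 3)) else 0))
step 1: [if@root] (if (let u = (if false then 1 else 6) in true) then (if (false && true) then (if false then 7 else 1) else (5 * 3)) else 0)
step 2: [let@0] (if true then (if (false && true) then (if false then 7 else 1) else (5 * 3)) else 0)
step 3: [if@root] (if (false && true) then (if false then 7 else 1) else (5 * 3))
step 4: [delta@0] (if false then (if false then 7 else 1) else (5 * 3))
step 5: [if@root] (5 * 3)
step 6: [delta@root] 15

Answer: 15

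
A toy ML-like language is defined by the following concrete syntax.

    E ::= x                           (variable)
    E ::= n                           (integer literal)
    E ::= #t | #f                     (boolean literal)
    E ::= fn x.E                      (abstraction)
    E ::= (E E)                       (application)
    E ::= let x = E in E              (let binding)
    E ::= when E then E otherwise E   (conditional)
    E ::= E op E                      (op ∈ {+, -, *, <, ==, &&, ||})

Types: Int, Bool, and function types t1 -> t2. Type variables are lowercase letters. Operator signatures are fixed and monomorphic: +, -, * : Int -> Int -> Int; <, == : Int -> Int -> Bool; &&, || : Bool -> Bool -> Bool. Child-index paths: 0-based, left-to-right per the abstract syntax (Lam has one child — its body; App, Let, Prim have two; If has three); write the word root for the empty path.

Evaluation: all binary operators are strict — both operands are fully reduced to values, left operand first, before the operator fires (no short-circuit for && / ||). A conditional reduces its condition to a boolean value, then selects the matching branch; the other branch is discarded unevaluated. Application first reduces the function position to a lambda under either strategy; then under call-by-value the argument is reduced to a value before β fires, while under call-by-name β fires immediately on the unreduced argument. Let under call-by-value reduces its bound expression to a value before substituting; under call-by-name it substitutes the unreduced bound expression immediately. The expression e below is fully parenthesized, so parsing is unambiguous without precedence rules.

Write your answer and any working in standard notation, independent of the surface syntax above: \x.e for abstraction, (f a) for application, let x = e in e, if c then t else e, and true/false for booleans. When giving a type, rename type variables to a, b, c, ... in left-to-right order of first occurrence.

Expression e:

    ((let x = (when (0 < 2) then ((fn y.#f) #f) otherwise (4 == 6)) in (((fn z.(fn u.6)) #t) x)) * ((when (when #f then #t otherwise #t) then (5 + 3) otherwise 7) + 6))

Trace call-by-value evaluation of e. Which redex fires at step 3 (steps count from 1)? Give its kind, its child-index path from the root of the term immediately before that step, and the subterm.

Working:
step 0: ((let x = (if (0 < 2) then ((\y.false) false) else (4 == 6)) in (((\z.(\u.6)) true) x)) * ((if (if false then true else true) then (5 + 3) else 7) + 6))
step 1: [delta@0.0.0] ((let x = (if true then ((\y.false) false) else (4 == 6)) in (((\z.(\u.6)) true) x)) * ((if (if false then true else true) then (5 + 3) else 7) + 6))
step 2: [if@0.0] ((let x = ((\y.false) false) in (((\z.(\u.6)) true) x)) * ((if (if false then true else true) then (5 + 3) else 7) + 6))
step 3: [beta@0.0] ((let x = false in (((\z.(\u.6)) true) x)) * ((if (if false then true else true) then (5 + 3) else 7) + 6))

Answer: beta at 0.0 : ((\y.false) false)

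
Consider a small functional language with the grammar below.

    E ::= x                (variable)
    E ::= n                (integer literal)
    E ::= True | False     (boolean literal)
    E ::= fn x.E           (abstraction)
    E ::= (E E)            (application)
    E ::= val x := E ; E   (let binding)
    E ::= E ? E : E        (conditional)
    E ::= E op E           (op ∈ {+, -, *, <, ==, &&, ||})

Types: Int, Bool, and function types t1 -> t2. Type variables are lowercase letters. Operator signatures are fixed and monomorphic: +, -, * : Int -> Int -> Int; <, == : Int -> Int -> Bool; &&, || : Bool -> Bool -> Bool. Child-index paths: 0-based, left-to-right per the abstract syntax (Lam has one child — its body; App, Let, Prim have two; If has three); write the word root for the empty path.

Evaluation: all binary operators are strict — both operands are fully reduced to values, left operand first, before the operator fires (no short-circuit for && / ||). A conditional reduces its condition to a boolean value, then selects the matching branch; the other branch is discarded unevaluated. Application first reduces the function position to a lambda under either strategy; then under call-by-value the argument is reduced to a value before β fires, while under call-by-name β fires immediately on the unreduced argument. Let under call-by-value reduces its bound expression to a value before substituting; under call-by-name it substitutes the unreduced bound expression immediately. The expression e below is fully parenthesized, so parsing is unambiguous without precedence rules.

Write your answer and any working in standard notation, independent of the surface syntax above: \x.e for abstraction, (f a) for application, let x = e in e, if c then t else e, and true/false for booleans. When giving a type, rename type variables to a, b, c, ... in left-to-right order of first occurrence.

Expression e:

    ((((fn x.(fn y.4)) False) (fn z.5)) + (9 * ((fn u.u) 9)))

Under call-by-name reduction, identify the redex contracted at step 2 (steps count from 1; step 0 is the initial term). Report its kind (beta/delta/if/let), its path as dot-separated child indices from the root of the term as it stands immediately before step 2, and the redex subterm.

Answer: beta at 0 : ((\y.4) (\z.5))

Trace:
step 0: ((((\x.(\y.4)) false) (\z.5)) + (9 * ((\u.u) 9)))
step 1: [beta@0.0] (((\y.4) (\z.5)) + (9 * ((\u.u) 9)))
step 2: [beta@0] (4 + (9 * ((\u.u) 9)))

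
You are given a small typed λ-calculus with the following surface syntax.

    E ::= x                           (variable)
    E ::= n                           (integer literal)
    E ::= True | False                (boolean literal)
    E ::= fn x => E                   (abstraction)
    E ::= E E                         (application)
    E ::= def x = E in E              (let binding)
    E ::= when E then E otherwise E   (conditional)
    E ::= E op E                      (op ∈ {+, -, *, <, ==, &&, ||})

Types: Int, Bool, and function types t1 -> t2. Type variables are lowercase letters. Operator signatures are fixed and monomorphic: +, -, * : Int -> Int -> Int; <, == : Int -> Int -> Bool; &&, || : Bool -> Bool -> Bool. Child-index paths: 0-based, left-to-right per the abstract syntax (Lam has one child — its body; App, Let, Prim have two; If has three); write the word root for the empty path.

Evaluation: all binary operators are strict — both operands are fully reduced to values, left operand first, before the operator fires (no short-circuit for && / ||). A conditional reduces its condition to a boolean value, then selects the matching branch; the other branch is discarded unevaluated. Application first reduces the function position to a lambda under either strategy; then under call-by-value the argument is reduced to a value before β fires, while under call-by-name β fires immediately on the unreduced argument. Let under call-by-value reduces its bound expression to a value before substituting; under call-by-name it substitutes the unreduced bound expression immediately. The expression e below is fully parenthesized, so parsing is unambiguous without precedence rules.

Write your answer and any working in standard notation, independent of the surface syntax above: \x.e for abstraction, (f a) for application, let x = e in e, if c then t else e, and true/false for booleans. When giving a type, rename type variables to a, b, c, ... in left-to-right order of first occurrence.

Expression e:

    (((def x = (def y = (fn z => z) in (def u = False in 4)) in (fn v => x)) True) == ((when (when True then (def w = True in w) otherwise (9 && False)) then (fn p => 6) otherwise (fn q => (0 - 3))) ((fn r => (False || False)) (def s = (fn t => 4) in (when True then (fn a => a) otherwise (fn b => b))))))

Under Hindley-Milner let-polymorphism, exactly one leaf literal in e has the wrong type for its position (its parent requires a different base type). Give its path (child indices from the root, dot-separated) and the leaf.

Answer: 1.0.0.2.0 : 9

Working:
z : a
\z._ : a -> a
let y : forall. a -> a
let u : Bool
let x : Int
x : Int
\v._ : b -> Int
  unify b -> Int ~ Bool -> c
  unify b ~ Bool
  unify Int ~ c
_ _ : Int
  unify Int ~ Int
  unify Bool ~ Bool
let w : Bool
w : Bool
  unify Int ~ Bool
  FAIL: mismatch Int ~ Bool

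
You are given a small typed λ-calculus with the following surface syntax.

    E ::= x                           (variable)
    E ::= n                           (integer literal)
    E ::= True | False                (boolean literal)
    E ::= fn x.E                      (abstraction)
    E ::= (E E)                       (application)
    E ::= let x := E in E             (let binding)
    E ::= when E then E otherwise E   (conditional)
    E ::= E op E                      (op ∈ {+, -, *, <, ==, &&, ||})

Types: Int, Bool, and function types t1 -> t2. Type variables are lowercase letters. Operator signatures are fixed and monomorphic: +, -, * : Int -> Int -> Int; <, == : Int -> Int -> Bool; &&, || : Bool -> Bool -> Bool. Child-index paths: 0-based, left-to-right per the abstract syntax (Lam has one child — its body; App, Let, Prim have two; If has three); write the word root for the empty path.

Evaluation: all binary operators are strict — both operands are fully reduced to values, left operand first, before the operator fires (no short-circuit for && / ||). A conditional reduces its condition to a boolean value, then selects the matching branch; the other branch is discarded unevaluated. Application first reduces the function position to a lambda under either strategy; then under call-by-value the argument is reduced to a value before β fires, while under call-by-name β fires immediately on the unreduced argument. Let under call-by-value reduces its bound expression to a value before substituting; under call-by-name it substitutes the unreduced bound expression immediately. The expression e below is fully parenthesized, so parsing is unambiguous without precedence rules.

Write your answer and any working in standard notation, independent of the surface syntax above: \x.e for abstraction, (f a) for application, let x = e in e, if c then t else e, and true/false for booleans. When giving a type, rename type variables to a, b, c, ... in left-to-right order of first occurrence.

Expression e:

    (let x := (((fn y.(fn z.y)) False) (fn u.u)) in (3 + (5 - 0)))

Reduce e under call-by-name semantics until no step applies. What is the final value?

Answer: 8

Trace:
step 0: (let x = (((\y.(\z.y)) false) (\u.u)) in (3 + (5 - 0)))
step 1: [let@root] (3 + (5 - 0))
step 2: [delta@1] (3 + 5)
step 3: [delta@root] 8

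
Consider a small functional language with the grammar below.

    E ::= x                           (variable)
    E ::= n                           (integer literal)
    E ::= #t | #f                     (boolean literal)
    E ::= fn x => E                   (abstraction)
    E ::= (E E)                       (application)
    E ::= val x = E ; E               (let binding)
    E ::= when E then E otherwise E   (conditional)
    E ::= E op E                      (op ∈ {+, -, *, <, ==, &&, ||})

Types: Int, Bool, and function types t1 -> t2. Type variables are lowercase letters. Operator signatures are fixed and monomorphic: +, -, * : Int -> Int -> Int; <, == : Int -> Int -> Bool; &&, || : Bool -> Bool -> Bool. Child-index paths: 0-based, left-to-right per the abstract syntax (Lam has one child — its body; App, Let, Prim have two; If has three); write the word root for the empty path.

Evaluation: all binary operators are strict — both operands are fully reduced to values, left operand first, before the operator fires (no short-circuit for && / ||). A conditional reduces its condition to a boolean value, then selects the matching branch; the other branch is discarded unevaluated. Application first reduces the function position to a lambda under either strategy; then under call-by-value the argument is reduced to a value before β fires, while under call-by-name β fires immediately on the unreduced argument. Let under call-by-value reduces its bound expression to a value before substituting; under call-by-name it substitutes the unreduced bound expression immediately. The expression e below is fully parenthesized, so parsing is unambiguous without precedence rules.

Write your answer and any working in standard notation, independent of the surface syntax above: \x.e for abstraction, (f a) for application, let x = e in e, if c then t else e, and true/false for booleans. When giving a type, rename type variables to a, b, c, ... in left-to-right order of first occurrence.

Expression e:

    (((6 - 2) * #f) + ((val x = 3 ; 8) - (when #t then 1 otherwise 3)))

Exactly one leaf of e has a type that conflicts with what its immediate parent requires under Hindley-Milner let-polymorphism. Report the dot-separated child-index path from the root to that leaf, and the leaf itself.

Answer: 0.1 : false

Trace:
  unify Int ~ Int
  unify Int ~ Int
  unify Int ~ Int
  unify Bool ~ Int
  FAIL: mismatch Bool ~ Int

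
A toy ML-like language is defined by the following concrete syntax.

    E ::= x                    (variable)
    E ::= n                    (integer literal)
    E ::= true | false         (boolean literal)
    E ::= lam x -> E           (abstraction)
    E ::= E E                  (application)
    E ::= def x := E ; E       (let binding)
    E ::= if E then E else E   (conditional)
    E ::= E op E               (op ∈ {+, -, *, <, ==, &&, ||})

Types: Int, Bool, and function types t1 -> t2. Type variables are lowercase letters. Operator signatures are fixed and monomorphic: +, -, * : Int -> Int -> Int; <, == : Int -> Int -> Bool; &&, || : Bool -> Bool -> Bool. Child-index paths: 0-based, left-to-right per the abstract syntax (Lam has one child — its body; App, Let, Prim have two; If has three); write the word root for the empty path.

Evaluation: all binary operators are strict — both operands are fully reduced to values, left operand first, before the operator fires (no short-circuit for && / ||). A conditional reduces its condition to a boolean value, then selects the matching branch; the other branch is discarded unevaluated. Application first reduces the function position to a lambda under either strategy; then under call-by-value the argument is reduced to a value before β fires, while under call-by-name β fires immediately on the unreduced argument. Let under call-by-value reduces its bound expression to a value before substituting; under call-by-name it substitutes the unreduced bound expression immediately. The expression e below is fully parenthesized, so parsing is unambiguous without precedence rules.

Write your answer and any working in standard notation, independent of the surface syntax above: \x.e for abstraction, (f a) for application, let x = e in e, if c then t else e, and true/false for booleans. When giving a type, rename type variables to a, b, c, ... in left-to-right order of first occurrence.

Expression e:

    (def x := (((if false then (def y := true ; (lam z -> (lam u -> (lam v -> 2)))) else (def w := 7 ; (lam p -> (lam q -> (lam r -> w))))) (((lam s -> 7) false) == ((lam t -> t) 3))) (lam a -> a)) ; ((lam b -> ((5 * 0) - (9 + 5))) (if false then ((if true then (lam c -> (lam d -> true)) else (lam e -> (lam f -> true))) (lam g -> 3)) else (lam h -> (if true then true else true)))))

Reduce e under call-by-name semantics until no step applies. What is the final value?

Answer: -14

Trace:
step 0: (let x = (((if false then (let y = true in (\z.(\u.(\v.2)))) else (let w = 7 in (\p.(\q.(\r.w))))) (((\s.7) false) == ((\t.t) 3))) (\a.a)) in ((\b.((5 * 0) - (9 + 5))) (if false then ((if true then (\c.(\d.true)) else (\e.(\f.true))) (\g.3)) else (\h.(if true then true else true)))))
step 1: [let@root] ((\b.((5 * 0) - (9 + 5))) (if false then ((if true then (\c.(\d.true)) else (\e.(\f.true))) (\g.3)) else (\h.(if true then true else true))))
step 2: [beta@root] ((5 * 0) - (9 + 5))
step 3: [delta@0] (0 - (9 + 5))
step 4: [delta@1] (0 - 14)
step 5: [delta@root] -14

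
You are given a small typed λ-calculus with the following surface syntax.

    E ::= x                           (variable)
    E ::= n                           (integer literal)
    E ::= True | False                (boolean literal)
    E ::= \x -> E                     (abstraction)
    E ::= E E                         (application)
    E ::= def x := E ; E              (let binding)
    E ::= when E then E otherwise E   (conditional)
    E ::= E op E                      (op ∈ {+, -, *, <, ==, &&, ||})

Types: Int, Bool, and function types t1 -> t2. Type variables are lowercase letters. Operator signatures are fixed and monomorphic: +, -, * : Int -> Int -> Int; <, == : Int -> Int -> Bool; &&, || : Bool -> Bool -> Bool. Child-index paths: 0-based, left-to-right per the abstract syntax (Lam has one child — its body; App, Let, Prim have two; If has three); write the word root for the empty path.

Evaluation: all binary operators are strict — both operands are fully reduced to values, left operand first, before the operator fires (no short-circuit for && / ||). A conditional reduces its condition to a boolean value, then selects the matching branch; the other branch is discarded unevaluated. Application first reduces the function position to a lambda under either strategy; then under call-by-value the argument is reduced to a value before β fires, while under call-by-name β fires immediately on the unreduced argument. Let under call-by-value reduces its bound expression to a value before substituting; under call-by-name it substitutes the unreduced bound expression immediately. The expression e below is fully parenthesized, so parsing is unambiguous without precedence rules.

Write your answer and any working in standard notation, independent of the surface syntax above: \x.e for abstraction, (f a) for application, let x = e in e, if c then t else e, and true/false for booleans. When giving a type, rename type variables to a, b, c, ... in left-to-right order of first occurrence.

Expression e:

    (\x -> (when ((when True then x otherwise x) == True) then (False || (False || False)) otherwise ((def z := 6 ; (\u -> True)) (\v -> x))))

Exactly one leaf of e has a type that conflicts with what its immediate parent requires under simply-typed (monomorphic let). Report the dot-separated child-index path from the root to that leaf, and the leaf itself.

Answer: 0.0.1 : true

Working:
  unify Bool ~ Bool
x : a
x : a
  unify a ~ a
  unify a ~ Int
  unify Bool ~ Int
  FAIL: mismatch Bool ~ Int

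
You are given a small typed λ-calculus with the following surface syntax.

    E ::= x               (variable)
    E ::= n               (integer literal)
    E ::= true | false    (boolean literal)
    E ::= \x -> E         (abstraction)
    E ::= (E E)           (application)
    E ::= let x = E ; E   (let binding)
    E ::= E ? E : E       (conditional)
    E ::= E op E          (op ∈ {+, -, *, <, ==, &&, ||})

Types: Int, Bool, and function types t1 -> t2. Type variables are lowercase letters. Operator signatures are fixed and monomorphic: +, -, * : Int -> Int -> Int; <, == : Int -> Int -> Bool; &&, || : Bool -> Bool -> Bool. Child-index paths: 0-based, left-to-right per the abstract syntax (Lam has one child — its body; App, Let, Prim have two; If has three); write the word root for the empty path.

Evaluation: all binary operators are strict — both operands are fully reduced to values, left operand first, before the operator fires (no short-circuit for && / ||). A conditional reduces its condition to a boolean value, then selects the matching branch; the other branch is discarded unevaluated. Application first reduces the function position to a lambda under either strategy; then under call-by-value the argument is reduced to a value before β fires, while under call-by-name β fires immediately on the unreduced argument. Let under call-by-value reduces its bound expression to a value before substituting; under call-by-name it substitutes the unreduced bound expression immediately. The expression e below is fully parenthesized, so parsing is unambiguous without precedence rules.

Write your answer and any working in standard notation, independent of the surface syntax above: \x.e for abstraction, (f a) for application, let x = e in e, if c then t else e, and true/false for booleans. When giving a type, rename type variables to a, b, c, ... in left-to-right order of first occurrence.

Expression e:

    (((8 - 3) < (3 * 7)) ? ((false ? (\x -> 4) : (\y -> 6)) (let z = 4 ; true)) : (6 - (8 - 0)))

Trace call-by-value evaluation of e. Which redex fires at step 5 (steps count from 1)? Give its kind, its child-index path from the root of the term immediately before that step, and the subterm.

Answer: if at 0 : (if false then (\x.4) else (\y.6))

Trace:
step 0: (if ((8 - 3) < (3 * 7)) then ((if false then (\x.4) else (\y.6)) (let z = 4 in true)) else (6 - (8 - 0)))
step 1: [delta@0.0] (if (5 < (3 * 7)) then ((if false then (\x.4) else (\y.6)) (let z = 4 in true)) else (6 - (8 - 0)))
step 2: [delta@0.1] (if (5 < 21) then ((if false then (\x.4) else (\y.6)) (let z = 4 in true)) else (6 - (8 - 0)))
step 3: [delta@0] (if true then ((if false then (\x.4) else (\y.6)) (let z = 4 in true)) else (6 - (8 - 0)))
step 4: [if@root] ((if false then (\x.4) else (\y.6)) (let z = 4 in true))
step 5: [if@0] ((\y.6) (let z = 4 in true))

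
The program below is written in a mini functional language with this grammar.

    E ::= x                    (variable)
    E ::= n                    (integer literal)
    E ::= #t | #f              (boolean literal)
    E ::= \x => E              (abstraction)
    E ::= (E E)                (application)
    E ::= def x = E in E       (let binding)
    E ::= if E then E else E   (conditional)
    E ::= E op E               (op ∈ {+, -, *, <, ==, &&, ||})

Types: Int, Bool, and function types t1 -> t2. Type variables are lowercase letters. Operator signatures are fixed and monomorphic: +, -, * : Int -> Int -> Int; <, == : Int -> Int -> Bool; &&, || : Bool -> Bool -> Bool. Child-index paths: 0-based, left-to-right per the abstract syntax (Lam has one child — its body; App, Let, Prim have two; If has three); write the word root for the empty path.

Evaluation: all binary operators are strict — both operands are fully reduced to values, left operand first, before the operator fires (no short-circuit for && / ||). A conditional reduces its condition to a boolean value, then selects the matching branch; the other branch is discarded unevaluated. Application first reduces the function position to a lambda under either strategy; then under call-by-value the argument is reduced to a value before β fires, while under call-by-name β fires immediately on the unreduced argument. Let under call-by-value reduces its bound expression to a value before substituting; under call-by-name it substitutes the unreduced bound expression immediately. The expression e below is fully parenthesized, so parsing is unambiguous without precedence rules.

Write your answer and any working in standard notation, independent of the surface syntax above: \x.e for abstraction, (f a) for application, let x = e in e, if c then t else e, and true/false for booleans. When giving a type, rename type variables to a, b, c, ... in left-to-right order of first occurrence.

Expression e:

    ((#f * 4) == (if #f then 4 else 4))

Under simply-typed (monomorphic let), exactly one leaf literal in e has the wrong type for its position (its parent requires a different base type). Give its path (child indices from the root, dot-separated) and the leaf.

Trace:
  unify Bool ~ Int
  FAIL: mismatch Bool ~ Int

Answer: 0.0 : false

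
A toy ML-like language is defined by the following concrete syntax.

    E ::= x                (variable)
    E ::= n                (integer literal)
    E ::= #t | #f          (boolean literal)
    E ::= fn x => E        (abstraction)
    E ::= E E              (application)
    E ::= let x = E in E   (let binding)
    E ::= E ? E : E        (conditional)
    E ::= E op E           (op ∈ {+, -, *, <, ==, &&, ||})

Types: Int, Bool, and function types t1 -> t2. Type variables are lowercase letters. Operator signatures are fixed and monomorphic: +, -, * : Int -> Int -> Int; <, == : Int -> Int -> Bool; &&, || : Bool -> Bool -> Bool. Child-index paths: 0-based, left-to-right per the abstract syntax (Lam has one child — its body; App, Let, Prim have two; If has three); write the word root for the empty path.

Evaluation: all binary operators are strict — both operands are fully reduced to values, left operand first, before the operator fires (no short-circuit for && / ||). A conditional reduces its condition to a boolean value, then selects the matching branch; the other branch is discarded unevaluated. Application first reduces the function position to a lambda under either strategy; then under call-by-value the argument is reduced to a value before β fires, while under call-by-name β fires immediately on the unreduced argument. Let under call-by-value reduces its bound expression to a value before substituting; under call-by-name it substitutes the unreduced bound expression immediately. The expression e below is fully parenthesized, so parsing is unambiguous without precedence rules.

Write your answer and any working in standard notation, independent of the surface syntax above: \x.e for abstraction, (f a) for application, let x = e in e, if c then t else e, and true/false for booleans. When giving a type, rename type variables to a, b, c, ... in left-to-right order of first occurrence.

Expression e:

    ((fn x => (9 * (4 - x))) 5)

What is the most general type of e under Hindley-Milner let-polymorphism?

Answer: Int

Derivation:
  unify Int ~ Int
  unify Int ~ Int
x : a
  unify a ~ Int
  unify Int ~ Int
\x._ : Int -> Int
  unify Int -> Int ~ Int -> b
  unify Int ~ Int
  unify Int ~ b
_ _ : Int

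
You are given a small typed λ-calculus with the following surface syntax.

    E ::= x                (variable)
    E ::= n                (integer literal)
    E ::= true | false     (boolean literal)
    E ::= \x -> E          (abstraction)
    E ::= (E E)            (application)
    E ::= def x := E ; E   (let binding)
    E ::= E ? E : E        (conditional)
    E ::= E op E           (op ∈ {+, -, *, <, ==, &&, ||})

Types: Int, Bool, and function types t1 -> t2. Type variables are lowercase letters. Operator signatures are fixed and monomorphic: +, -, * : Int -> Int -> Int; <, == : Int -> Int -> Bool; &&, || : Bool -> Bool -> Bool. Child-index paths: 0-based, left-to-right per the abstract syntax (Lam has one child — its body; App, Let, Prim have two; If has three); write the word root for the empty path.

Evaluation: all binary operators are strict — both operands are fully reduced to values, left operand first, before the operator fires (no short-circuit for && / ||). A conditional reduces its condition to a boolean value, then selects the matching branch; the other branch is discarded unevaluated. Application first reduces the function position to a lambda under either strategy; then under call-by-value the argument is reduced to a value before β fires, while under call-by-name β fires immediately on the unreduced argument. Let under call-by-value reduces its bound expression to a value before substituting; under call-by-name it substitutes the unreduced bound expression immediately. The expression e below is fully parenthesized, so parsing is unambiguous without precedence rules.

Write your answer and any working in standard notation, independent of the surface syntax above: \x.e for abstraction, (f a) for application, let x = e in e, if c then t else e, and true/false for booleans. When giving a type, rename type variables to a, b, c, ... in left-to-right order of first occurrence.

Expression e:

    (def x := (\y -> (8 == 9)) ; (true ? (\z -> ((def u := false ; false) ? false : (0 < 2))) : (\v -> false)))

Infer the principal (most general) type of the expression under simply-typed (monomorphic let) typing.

Working:
  unify Int ~ Int
  unify Int ~ Int
\y._ : a -> Bool
let x : a -> Bool
  unify Bool ~ Bool
let u : Bool
  unify Bool ~ Bool
  unify Int ~ Int
  unify Int ~ Int
  unify Bool ~ Bool
\z._ : b -> Bool
\v._ : c -> Bool
  unify b -> Bool ~ c -> Bool
  unify b ~ c
  unify Bool ~ Bool

Answer: a -> Bool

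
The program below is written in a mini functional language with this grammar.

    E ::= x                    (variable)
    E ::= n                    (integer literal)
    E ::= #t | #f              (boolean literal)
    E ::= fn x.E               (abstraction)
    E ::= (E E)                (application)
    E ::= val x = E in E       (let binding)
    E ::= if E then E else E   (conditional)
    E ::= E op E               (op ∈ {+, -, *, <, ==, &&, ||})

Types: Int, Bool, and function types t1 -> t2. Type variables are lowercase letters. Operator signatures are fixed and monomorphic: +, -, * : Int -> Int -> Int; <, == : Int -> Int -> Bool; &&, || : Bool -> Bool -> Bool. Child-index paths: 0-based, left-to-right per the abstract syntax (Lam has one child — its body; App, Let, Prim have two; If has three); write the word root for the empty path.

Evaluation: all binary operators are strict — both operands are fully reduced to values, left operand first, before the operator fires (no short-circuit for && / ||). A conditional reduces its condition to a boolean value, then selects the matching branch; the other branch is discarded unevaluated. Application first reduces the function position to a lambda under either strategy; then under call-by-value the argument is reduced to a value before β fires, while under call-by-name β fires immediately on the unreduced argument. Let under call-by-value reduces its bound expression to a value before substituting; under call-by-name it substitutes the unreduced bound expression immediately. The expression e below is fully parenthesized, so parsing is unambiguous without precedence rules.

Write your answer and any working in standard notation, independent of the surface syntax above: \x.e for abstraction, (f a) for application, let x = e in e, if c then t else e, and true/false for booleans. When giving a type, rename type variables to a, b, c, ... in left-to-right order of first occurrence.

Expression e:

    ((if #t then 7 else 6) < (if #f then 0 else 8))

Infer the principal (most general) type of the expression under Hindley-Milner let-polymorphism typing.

Answer: Bool

Trace:
  unify Bool ~ Bool
  unify Int ~ Int
  unify Int ~ Int
  unify Bool ~ Bool
  unify Int ~ Int
  unify Int ~ Int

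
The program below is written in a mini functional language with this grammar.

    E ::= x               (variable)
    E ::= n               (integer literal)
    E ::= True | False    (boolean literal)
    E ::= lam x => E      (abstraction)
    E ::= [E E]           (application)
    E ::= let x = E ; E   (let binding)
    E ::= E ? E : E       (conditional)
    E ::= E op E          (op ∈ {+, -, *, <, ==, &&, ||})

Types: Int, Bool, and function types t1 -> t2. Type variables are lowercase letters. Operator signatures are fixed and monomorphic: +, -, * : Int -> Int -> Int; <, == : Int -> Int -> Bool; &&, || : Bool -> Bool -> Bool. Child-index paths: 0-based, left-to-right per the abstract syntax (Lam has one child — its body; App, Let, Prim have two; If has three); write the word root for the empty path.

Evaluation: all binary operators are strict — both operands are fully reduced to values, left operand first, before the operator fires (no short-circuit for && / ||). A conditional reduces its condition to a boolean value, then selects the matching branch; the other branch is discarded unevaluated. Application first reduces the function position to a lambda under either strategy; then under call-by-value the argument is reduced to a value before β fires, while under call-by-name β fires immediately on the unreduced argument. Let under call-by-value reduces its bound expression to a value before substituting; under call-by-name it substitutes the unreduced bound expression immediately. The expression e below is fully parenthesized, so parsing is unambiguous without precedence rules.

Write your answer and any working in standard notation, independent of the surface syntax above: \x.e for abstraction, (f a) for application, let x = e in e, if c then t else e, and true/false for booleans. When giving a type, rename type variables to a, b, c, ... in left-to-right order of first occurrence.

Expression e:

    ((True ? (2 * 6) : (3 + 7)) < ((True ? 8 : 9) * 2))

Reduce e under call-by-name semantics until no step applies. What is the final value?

Answer: true

Working:
step 0: ((if true then (2 * 6) else (3 + 7)) < ((if true then 8 else 9) * 2))
step 1: [if@0] ((2 * 6) < ((if true then 8 else 9) * 2))
step 2: [delta@0] (12 < ((if true then 8 else 9) * 2))
step 3: [if@1.0] (12 < (8 * 2))
step 4: [delta@1] (12 < 16)
step 5: [delta@root] true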